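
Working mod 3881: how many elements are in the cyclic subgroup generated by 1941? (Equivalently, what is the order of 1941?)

388

The order of 1941 must divide p − 1 = 3880 = 2^3 · 5 · 97.
Divisors: 1, 2, 4, 5, 8, 10, 20, 40, 97, 194, 388, 485, 776, 970, 1940, 3880.
Check each in increasing order: 1941^1 ≡ 1941;  1941^2 ≡ 2911;  1941^4 ≡ 1698;  1941^5 ≡ 849;  1941^8 ≡ 3502;  1941^10 ≡ 2816;  1941^20 ≡ 973;  1941^40 ≡ 3646;  1941^97 ≡ 197;  1941^194 ≡ 3880;  1941^388 ≡ 1.
Smallest exponent giving 1 is 388.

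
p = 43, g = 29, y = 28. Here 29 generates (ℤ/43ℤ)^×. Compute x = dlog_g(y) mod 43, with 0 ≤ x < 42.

Baby-step giant-step with m = ceil(sqrt(42)) = 7.
Baby table (29^j mod 43 for j=0..6):
  0:1  1:29  2:24  3:8  4:17  5:20  6:21
Giant step factor: 29^(-7) ≡ 37 (mod 43).
Scan 28·37^i mod 43 for i = 0, 1, …:
  i=0: 28   i=1: 4   i=2: 19   i=3: 15
  i=4: 39   i=5: 24
Match at i=5, j=2: x = 5·7 + 2 = 37.

37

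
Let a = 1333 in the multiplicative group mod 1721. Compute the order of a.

172

The order of 1333 must divide p − 1 = 1720 = 2^3 · 5 · 43.
Divisors: 1, 2, 4, 5, 8, 10, 20, 40, 43, 86, 172, 215, 344, 430, 860, 1720.
Check each in increasing order: 1333^1 ≡ 1333;  1333^2 ≡ 817;  1333^4 ≡ 1462;  1333^5 ≡ 674;  1333^8 ≡ 1683;  1333^10 ≡ 1653;  1333^20 ≡ 1182;  1333^40 ≡ 1393;  1333^43 ≡ 473;  1333^86 ≡ 1720;  1333^172 ≡ 1.
Smallest exponent giving 1 is 172.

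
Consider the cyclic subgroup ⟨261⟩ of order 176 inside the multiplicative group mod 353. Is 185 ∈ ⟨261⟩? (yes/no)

185 ∈ ⟨261⟩ iff 185^176 ≡ 1 (mod 353), since |⟨261⟩| = 176.
185^176 mod 353 = 1.
Since 1 = 1, 185 lies in the subgroup.

yes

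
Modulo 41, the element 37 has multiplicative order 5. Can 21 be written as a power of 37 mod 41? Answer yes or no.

⟨37⟩ has order 5; its elements mod 41 are {1, 10, 16, 18, 37}.
21 is not in this set.

no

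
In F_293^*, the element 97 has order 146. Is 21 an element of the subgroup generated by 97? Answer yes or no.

yes

21 ∈ ⟨97⟩ iff 21^146 ≡ 1 (mod 293), since |⟨97⟩| = 146.
21^146 mod 293 = 1.
Since 1 = 1, 21 lies in the subgroup.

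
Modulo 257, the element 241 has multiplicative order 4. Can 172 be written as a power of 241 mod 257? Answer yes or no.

no

⟨241⟩ has order 4; its elements mod 257 are {1, 16, 241, 256}.
172 is not in this set.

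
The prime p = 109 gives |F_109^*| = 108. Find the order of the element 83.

The order of 83 must divide p − 1 = 108 = 2^2 · 3^3.
Divisors: 1, 2, 3, 4, 6, 9, 12, 18, 27, 36, 54, 108.
Check each in increasing order: 83^1 ≡ 83;  83^2 ≡ 22;  83^3 ≡ 82;  83^4 ≡ 48;  83^6 ≡ 75;  83^9 ≡ 46;  83^12 ≡ 66;  83^18 ≡ 45;  83^27 ≡ 108;  83^36 ≡ 63;  83^54 ≡ 1.
Smallest exponent giving 1 is 54.

54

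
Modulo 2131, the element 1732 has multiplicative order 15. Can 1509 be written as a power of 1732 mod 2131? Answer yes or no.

⟨1732⟩ has order 15; its elements mod 2131 are {1, 468, 532, 709, 796, 832, 1507, 1534, 1662, 1732, 1734, 1780, 1896, 1950, 2046}.
1509 is not in this set.

no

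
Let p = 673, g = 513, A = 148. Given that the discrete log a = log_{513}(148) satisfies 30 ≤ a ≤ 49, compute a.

44

Compute 513^30 mod 673 = 330, then multiply by 513 repeatedly:
  513^30=330  513^31=367  513^32=504  513^33=120  513^34=317
  513^35=428  513^36=166  513^37=360  513^38=278  513^39=611
  513^40=498  513^41=407  513^42=161  513^43=487  513^44=148
Found 148 at exponent 44.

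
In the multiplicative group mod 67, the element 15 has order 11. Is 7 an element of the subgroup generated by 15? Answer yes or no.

⟨15⟩ has order 11; its elements mod 67 are {1, 9, 14, 15, 22, 24, 25, 40, 59, 62, 64}.
7 is not in this set.

no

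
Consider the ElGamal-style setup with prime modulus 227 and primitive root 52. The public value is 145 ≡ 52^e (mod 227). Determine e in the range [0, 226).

29

Baby-step giant-step with m = ceil(sqrt(226)) = 16.
Baby table (52^j mod 227 for j=0..15):
  0:1  1:52  2:207  3:95  4:173  5:143  6:172  7:91
  8:192  9:223  10:19  11:80  12:74  13:216  14:109  15:220
Giant step factor: 52^(-16) ≡ 169 (mod 227).
Scan 145·169^i mod 227 for i = 0, 1, …:
  i=0: 145   i=1: 216
Match at i=1, j=13: e = 1·16 + 13 = 29.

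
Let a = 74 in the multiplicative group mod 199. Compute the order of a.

22

The order of 74 must divide p − 1 = 198 = 2 · 3^2 · 11.
Divisors: 1, 2, 3, 6, 9, 11, 18, 22, 33, 66, 99, 198.
Check each in increasing order: 74^1 ≡ 74;  74^2 ≡ 103;  74^3 ≡ 60;  74^6 ≡ 18;  74^9 ≡ 85;  74^11 ≡ 198;  74^18 ≡ 61;  74^22 ≡ 1.
Smallest exponent giving 1 is 22.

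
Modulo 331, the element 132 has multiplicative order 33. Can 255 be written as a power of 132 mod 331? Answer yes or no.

no

255 ∈ ⟨132⟩ iff 255^33 ≡ 1 (mod 331), since |⟨132⟩| = 33.
255^33 mod 331 = 8.
Since 8 ≠ 1, 255 does not lie in the subgroup.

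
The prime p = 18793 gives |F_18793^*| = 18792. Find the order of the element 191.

The order of 191 must divide p − 1 = 18792 = 2^3 · 3^4 · 29.
Divisors: 1, 2, 3, 4, 6, 8, 9, 12, 18, 24, 27, 29, 36, 54, 58, 72, 81, 87, 108, 116, 162, 174, 216, 232, 261, 324, 348, 522, 648, 696, 783, 1044, 1566, 2088, 2349, 3132, 4698, 6264, 9396, 18792.
Check each in increasing order: 191^1 ≡ 191;  191^2 ≡ 17688;  191^3 ≡ 14461;  191^4 ≡ 18273;  191^6 ≡ 10810;  191^8 ≡ 7298;  191^9 ≡ 3236;  191^12 ≡ 1226;  191^18 ≡ 3995;  191^24 ≡ 18429;  191^27 ≡ 17029;  191^29 ≡ 13541;  191^36 ≡ 4768;  191^54 ≡ 10851;  191^58 ≡ 14173;  191^72 ≡ 13087;  191^81 ≡ 8903;  191^87 ≡ 2477;  191^108 ≡ 6056;  191^116 ≡ 14345;  191^162 ≡ 13328;  191^174 ≡ 9011;  191^216 ≡ 9993;  191^232 ≡ 14468;  191^261 ≡ 12956;  191^324 ≡ 4148;  191^348 ≡ 12361;  191^522 ≡ 17653;  191^648 ≡ 10309;  191^696 ≡ 7231;  191^783 ≡ 1458;  191^1044 ≡ 2883;  191^1566 ≡ 2155;  191^2088 ≡ 5183;  191^2349 ≡ 3559;  191^3132 ≡ 2154;  191^4698 ≡ 18792;  191^6264 ≡ 16638;  191^9396 ≡ 1.
Smallest exponent giving 1 is 9396.

9396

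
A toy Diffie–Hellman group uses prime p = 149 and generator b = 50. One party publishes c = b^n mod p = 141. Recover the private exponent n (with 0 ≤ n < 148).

Baby-step giant-step with m = ceil(sqrt(148)) = 13.
Baby table (50^j mod 149 for j=0..12):
  0:1  1:50  2:116  3:138  4:46  5:65  6:121  7:90
  8:30  9:10  10:53  11:117  12:39
Giant step factor: 50^(-13) ≡ 23 (mod 149).
Scan 141·23^i mod 149 for i = 0, 1, …:
  i=0: 141   i=1: 114   i=2: 89   i=3: 110
  i=4: 146   i=5: 80   i=6: 52   i=7: 4
  i=8: 92   i=9: 30
Match at i=9, j=8: n = 9·13 + 8 = 125.

125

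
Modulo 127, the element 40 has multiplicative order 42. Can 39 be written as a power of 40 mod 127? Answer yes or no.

39 ∈ ⟨40⟩ iff 39^42 ≡ 1 (mod 127), since |⟨40⟩| = 42.
39^42 mod 127 = 19.
Since 19 ≠ 1, 39 does not lie in the subgroup.

no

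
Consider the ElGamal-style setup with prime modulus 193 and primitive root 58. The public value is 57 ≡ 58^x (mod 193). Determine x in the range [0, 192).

169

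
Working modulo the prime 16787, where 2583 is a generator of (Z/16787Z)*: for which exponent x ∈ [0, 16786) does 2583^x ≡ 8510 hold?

Baby-step giant-step with m = ceil(sqrt(16786)) = 130.
Baby table (2583^j mod 16787 for j=0..129):
  0:1  1:2583  2:7450  3:5448  4:4678  5:13421  6:1288  7:3078
  8:10223  9:58  10:15518  11:12425  12:13818  13:2732  14:6216  15:7556
  16:10654  17:5389  18:3364  19:10333  20:15596  21:12455  22:7373  23:8001
  24:1786  25:13600  26:10396  27:10455  28:11769  29:14857  30:549  31:7959
  32:10809  33:2866  34:16598  35:15423  36:2058  37:11122  38:5569  39:15055
  40:8373  41:5803  42:15145  43:5825  44:4823  45:1855  46:7170  47:4049
  48:266  49:15598  50:834  51:5486  52:2110  53:11142  54:6868  55:12972
  56:16611  57:15428  58:14973  59:14798  60:16022  61:4871  62:8330  63:12243
  64:13748  65:6579  66:5113  67:12297  68:2147  69:5991  70:13926  71:13104
  72:5040  73:8395  74:12268  75:11175  76:8172  77:7017  78:11738  79:1932
  80:4617  81:6941  82:87  83:6490  84:10244  85:3940  86:4098  87:9324
  88:11334  89:15981  90:16477  91:5046  92:7106  93:6607  94:10289  95:2666
  96:3608  97:2679  98:3613  99:15594  100:7289  101:9260  102:13892  103:9217
  104:3545  105:7820  106:4299  107:8110  108:14741  109:3087  110:16683  111:16747
  112:14189  113:4166  114:311  115:14324  116:344  117:15628  118:11176  119:10755
  120:14467  121:399  122:6610  123:1251  124:8229  125:3165  126:16713  127:10302
  128:2671  129:16523
Giant step factor: 2583^(-130) ≡ 12196 (mod 16787).
Scan 8510·12196^i mod 16787 for i = 0, 1, …:
  i=0: 8510   i=1: 10726   i=2: 9992   i=3: 5599
  i=4: 12675   i=5: 9604   i=6: 7485   i=7: 16141
  i=8: 11274   i=9: 12174     …   i=40: 3810
  i=41: 344
Match at i=41, j=116: x = 41·130 + 116 = 5446.

5446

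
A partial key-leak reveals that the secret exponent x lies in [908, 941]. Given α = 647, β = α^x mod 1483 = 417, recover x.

Compute 647^908 mod 1483 = 1361, then multiply by 647 repeatedly:
  647^908=1361  647^909=1148  647^910=1256  647^911=1431  647^912=465
  647^913=1289  647^914=537  647^915=417
Found 417 at exponent 915.

915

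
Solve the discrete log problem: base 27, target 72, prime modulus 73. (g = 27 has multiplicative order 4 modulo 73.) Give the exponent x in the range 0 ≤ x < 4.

2

Successive powers of 27 modulo 73:
  27^0=1  27^1=27  27^2=72
So 27^2 ≡ 72 (mod 73), giving x = 2.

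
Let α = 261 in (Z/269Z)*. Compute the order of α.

The order of 261 must divide p − 1 = 268 = 2^2 · 67.
Divisors: 1, 2, 4, 67, 134, 268.
Check each in increasing order: 261^1 ≡ 261;  261^2 ≡ 64;  261^4 ≡ 61;  261^67 ≡ 187;  261^134 ≡ 268;  261^268 ≡ 1.
Smallest exponent giving 1 is 268.

268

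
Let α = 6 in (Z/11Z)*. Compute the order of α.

The order of 6 must divide p − 1 = 10 = 2 · 5.
Divisors: 1, 2, 5, 10.
Check each in increasing order: 6^1 ≡ 6;  6^2 ≡ 3;  6^5 ≡ 10;  6^10 ≡ 1.
Smallest exponent giving 1 is 10.

10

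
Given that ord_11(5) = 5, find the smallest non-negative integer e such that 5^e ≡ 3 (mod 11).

2

Successive powers of 5 modulo 11:
  5^0=1  5^1=5  5^2=3
So 5^2 ≡ 3 (mod 11), giving e = 2.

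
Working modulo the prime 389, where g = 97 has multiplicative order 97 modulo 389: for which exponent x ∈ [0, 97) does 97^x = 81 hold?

40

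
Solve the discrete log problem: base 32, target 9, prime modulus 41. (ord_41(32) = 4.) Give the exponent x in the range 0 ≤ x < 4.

3

Successive powers of 32 modulo 41:
  32^0=1  32^1=32  32^2=40  32^3=9
So 32^3 ≡ 9 (mod 41), giving x = 3.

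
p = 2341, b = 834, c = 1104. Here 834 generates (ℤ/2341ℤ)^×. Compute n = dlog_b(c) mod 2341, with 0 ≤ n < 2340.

Baby-step giant-step with m = ceil(sqrt(2340)) = 49.
Baby table (834^j mod 2341 for j=0..48):
  0:1  1:834  2:279  3:927  4:588  5:1123  6:182  7:1964
  8:1617  9:162  10:1671  11:719  12:350  13:1616  14:1669  15:1392
  16:2133  17:2103  18:493  19:1487  20:1769  21:516  22:1941  23:1163
  24:768  25:1419  26:1241  27:272  28:2112  29:976  30:1657  31:748
  32:1126  33:343  34:460  35:2057  36:1926  37:358  38:1265  39:1560
  40:1785  41:2155  42:1723  43:1949  44:812  45:659  46:1812  47:1263
  48:2233
Giant step factor: 834^(-49) ≡ 2196 (mod 2341).
Scan 1104·2196^i mod 2341 for i = 0, 1, …:
  i=0: 1104   i=1: 1449   i=2: 585   i=3: 1792
  i=4: 11   i=5: 746   i=6: 1857   i=7: 2291
  i=8: 227   i=9: 2200     …   i=13: 921
  i=14: 2233
Match at i=14, j=48: n = 14·49 + 48 = 734.

734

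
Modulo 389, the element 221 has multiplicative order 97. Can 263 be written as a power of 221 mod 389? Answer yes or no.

263 ∈ ⟨221⟩ iff 263^97 ≡ 1 (mod 389), since |⟨221⟩| = 97.
263^97 mod 389 = 115.
Since 115 ≠ 1, 263 does not lie in the subgroup.

no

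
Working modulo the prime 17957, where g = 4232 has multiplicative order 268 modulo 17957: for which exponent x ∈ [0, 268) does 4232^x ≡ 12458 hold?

Baby-step giant-step with m = ceil(sqrt(268)) = 17.
Baby table (4232^j mod 17957 for j=0..16):
  0:1  1:4232  2:6695  3:15051  4:2353  5:9718  6:5046  7:3799
  8:5853  9:7193  10:3661  11:14418  12:17047  13:9635  14:12930  15:4781
  16:13610
Giant step factor: 4232^(-17) ≡ 17328 (mod 17957).
Scan 12458·17328^i mod 17957 for i = 0, 1, …:
  i=0: 12458   i=1: 11127   i=2: 4347   i=3: 13158
  i=4: 1795   i=5: 2236   i=6: 12159   i=7: 1671
  i=8: 8404   i=9: 11199   i=10: 12930
Match at i=10, j=14: x = 10·17 + 14 = 184.

184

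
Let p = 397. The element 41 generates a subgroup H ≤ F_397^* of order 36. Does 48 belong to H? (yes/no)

no

48 ∈ ⟨41⟩ iff 48^36 ≡ 1 (mod 397), since |⟨41⟩| = 36.
48^36 mod 397 = 256.
Since 256 ≠ 1, 48 does not lie in the subgroup.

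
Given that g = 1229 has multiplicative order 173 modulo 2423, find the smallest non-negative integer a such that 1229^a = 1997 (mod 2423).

Baby-step giant-step with m = ceil(sqrt(173)) = 14.
Baby table (1229^j mod 2423 for j=0..13):
  0:1  1:1229  2:912  3:1422  4:655  5:559  6:1302  7:978
  8:154  9:272  10:2337  11:918  12:1527  13:1281
Giant step factor: 1229^(-14) ≡ 1403 (mod 2423).
Scan 1997·1403^i mod 2423 for i = 0, 1, …:
  i=0: 1997   i=1: 803   i=2: 2337
Match at i=2, j=10: a = 2·14 + 10 = 38.

38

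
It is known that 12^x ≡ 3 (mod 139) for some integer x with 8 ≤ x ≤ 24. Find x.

17

Compute 12^8 mod 139 = 69, then multiply by 12 repeatedly:
  12^8=69  12^9=133  12^10=67  12^11=109  12^12=57
  12^13=128  12^14=7  12^15=84  12^16=35  12^17=3
Found 3 at exponent 17.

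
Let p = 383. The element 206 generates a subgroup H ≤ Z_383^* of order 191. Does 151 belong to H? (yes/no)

151 ∈ ⟨206⟩ iff 151^191 ≡ 1 (mod 383), since |⟨206⟩| = 191.
151^191 mod 383 = 382.
Since 382 ≠ 1, 151 does not lie in the subgroup.

no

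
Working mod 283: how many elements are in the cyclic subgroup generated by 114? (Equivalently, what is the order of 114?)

282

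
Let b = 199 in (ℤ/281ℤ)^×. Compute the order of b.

The order of 199 must divide p − 1 = 280 = 2^3 · 5 · 7.
Divisors: 1, 2, 4, 5, 7, 8, 10, 14, 20, 28, 35, 40, 56, 70, 140, 280.
Check each in increasing order: 199^1 ≡ 199;  199^2 ≡ 261;  199^4 ≡ 119;  199^5 ≡ 77;  199^7 ≡ 146;  199^8 ≡ 111;  199^10 ≡ 28;  199^14 ≡ 241;  199^20 ≡ 222;  199^28 ≡ 195;  199^35 ≡ 89;  199^40 ≡ 109;  199^56 ≡ 90;  199^70 ≡ 53;  199^140 ≡ 280;  199^280 ≡ 1.
Smallest exponent giving 1 is 280.

280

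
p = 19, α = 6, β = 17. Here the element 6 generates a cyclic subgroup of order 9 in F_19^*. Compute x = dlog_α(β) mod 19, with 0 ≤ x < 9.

Successive powers of 6 modulo 19:
  6^0=1  6^1=6  6^2=17
So 6^2 ≡ 17 (mod 19), giving x = 2.

2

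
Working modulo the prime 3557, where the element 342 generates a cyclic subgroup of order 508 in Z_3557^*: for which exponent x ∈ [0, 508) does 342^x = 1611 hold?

384

Baby-step giant-step with m = ceil(sqrt(508)) = 23.
Baby table (342^j mod 3557 for j=0..22):
  0:1  1:342  2:3140  3:3223  4:3153  5:555  6:1289  7:3327
  8:3151  9:3428  10:2123  11:438  12:402  13:2318  14:3102  15:898
  16:1214  17:2576  18:2413  19:22  20:410  21:1497  22:3323
Giant step factor: 342^(-23) ≡ 3162 (mod 3557).
Scan 1611·3162^i mod 3557 for i = 0, 1, …:
  i=0: 1611   i=1: 358   i=2: 870   i=3: 1379
  i=4: 3073   i=5: 2659   i=6: 2567   i=7: 3337
  i=8: 1532   i=9: 3107     …   i=15: 1906
  i=16: 1214
Match at i=16, j=16: x = 16·23 + 16 = 384.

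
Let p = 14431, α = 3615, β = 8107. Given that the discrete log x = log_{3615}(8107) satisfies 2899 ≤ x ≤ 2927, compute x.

Compute 3615^2899 mod 14431 = 8107, then multiply by 3615 repeatedly:
  3615^2899=8107
Found 8107 at exponent 2899.

2899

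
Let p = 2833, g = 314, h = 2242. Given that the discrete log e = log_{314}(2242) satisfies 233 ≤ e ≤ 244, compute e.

Compute 314^233 mod 2833 = 1008, then multiply by 314 repeatedly:
  314^233=1008  314^234=2049  314^235=295  314^236=1974  314^237=2242
Found 2242 at exponent 237.

237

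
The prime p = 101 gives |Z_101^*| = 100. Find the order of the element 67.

100

The order of 67 must divide p − 1 = 100 = 2^2 · 5^2.
Divisors: 1, 2, 4, 5, 10, 20, 25, 50, 100.
Check each in increasing order: 67^1 ≡ 67;  67^2 ≡ 45;  67^4 ≡ 5;  67^5 ≡ 32;  67^10 ≡ 14;  67^20 ≡ 95;  67^25 ≡ 10;  67^50 ≡ 100;  67^100 ≡ 1.
Smallest exponent giving 1 is 100.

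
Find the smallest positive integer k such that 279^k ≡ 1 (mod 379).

The order of 279 must divide p − 1 = 378 = 2 · 3^3 · 7.
Divisors: 1, 2, 3, 6, 7, 9, 14, 18, 21, 27, 42, 54, 63, 126, 189, 378.
Check each in increasing order: 279^1 ≡ 279;  279^2 ≡ 146;  279^3 ≡ 181;  279^6 ≡ 167;  279^7 ≡ 355;  279^9 ≡ 286;  279^14 ≡ 197;  279^18 ≡ 311;  279^21 ≡ 199;  279^27 ≡ 260;  279^42 ≡ 185;  279^54 ≡ 138;  279^63 ≡ 52;  279^126 ≡ 51;  279^189 ≡ 378;  279^378 ≡ 1.
Smallest exponent giving 1 is 378.

378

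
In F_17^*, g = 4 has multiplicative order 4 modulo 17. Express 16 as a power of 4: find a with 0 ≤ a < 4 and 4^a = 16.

2

Successive powers of 4 modulo 17:
  4^0=1  4^1=4  4^2=16
So 4^2 ≡ 16 (mod 17), giving a = 2.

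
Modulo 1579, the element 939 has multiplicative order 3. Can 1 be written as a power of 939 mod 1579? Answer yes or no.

yes

1 ∈ ⟨939⟩ iff 1^3 ≡ 1 (mod 1579), since |⟨939⟩| = 3.
1^3 mod 1579 = 1.
Since 1 = 1, 1 lies in the subgroup.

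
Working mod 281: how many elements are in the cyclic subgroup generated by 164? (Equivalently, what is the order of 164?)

The order of 164 must divide p − 1 = 280 = 2^3 · 5 · 7.
Divisors: 1, 2, 4, 5, 7, 8, 10, 14, 20, 28, 35, 40, 56, 70, 140, 280.
Check each in increasing order: 164^1 ≡ 164;  164^2 ≡ 201;  164^4 ≡ 218;  164^5 ≡ 65;  164^7 ≡ 139;  164^8 ≡ 35;  164^10 ≡ 10;  164^14 ≡ 213;  164^20 ≡ 100;  164^28 ≡ 128;  164^35 ≡ 89;  164^40 ≡ 165;  164^56 ≡ 86;  164^70 ≡ 53;  164^140 ≡ 280;  164^280 ≡ 1.
Smallest exponent giving 1 is 280.

280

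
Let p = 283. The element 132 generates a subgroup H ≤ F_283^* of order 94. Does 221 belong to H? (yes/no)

no

221 ∈ ⟨132⟩ iff 221^94 ≡ 1 (mod 283), since |⟨132⟩| = 94.
221^94 mod 283 = 238.
Since 238 ≠ 1, 221 does not lie in the subgroup.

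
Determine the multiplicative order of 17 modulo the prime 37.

36

The order of 17 must divide p − 1 = 36 = 2^2 · 3^2.
Divisors: 1, 2, 3, 4, 6, 9, 12, 18, 36.
Check each in increasing order: 17^1 ≡ 17;  17^2 ≡ 30;  17^3 ≡ 29;  17^4 ≡ 12;  17^6 ≡ 27;  17^9 ≡ 6;  17^12 ≡ 26;  17^18 ≡ 36;  17^36 ≡ 1.
Smallest exponent giving 1 is 36.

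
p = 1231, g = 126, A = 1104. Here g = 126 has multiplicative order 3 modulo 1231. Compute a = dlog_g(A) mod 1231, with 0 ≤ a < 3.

Successive powers of 126 modulo 1231:
  126^0=1  126^1=126  126^2=1104
So 126^2 ≡ 1104 (mod 1231), giving a = 2.

2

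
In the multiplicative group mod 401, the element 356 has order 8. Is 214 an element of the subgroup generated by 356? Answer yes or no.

⟨356⟩ has order 8; its elements mod 401 are {1, 20, 45, 98, 303, 356, 381, 400}.
214 is not in this set.

no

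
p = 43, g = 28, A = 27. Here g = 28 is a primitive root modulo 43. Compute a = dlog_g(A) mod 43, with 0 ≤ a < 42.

9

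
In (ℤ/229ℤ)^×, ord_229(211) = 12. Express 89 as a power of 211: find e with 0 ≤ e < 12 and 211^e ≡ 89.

11

Successive powers of 211 modulo 229:
  211^0=1  211^1=211  211^2=95  211^3=122  211^4=94  211^5=140
  211^6=228  211^7=18  211^8=134  211^9=107  211^10=135  211^11=89
So 211^11 ≡ 89 (mod 229), giving e = 11.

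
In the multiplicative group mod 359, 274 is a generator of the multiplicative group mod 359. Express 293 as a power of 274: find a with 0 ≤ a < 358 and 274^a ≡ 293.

95

Baby-step giant-step with m = ceil(sqrt(358)) = 19.
Baby table (274^j mod 359 for j=0..18):
  0:1  1:274  2:45  3:124  4:230  5:195  6:298  7:159
  8:127  9:334  10:330  11:311  12:131  13:353  14:151  15:89
  16:333  17:56  18:266
Giant step factor: 274^(-19) ≡ 154 (mod 359).
Scan 293·154^i mod 359 for i = 0, 1, …:
  i=0: 293   i=1: 247   i=2: 343   i=3: 49
  i=4: 7   i=5: 1
Match at i=5, j=0: a = 5·19 + 0 = 95.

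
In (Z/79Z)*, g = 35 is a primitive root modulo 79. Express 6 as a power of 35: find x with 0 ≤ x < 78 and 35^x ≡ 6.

17

Baby-step giant-step with m = ceil(sqrt(78)) = 9.
Baby table (35^j mod 79 for j=0..8):
  0:1  1:35  2:40  3:57  4:20  5:68  6:10  7:34
  8:5
Giant step factor: 35^(-9) ≡ 14 (mod 79).
Scan 6·14^i mod 79 for i = 0, 1, …:
  i=0: 6   i=1: 5
Match at i=1, j=8: x = 1·9 + 8 = 17.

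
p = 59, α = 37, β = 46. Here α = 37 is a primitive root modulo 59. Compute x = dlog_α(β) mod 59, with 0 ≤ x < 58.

14

Successive powers of 37 modulo 59:
  37^0=1  37^1=37  37^2=12  37^3=31  37^4=26  37^5=18
  37^6=17  37^7=39  37^8=27  37^9=55  37^10=29  37^11=11
  37^12=53  37^13=14  37^14=46
So 37^14 ≡ 46 (mod 59), giving x = 14.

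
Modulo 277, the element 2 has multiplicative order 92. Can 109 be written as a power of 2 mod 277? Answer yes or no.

yes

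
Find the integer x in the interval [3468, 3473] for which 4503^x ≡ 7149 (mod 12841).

3469

Compute 4503^3468 mod 12841 = 5280, then multiply by 4503 repeatedly:
  4503^3468=5280  4503^3469=7149
Found 7149 at exponent 3469.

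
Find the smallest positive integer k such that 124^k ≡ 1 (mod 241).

The order of 124 must divide p − 1 = 240 = 2^4 · 3 · 5.
Divisors: 1, 2, 3, 4, 5, 6, 8, 10, 12, 15, 16, 20, 24, 30, 40, 48, 60, 80, 120, 240.
Check each in increasing order: 124^1 ≡ 124;  124^2 ≡ 193;  124^3 ≡ 73;  124^4 ≡ 135;  124^5 ≡ 111;  124^6 ≡ 27;  124^8 ≡ 150;  124^10 ≡ 30;  124^12 ≡ 6;  124^15 ≡ 197;  124^16 ≡ 87;  124^20 ≡ 177;  124^24 ≡ 36;  124^30 ≡ 8;  124^40 ≡ 240;  124^48 ≡ 91;  124^60 ≡ 64;  124^80 ≡ 1.
Smallest exponent giving 1 is 80.

80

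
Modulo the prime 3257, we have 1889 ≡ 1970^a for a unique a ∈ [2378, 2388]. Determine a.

2381

Compute 1970^2378 mod 3257 = 1532, then multiply by 1970 repeatedly:
  1970^2378=1532  1970^2379=2058  1970^2380=2552  1970^2381=1889
Found 1889 at exponent 2381.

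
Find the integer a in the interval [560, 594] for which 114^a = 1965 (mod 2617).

Compute 114^560 mod 2617 = 1965, then multiply by 114 repeatedly:
  114^560=1965
Found 1965 at exponent 560.

560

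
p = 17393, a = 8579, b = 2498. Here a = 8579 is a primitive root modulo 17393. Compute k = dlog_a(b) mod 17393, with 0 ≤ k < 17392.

Baby-step giant-step with m = ceil(sqrt(17392)) = 132.
Baby table (8579^j mod 17393 for j=0..131):
  0:1  1:8579  2:9458  3:1837  4:1565  5:16132  6:327  7:5060
  8:14205  9:9337  10:7358  11:5085  12:2571  13:2285  14:1104  15:9424
  16:5832  17:10460  18:5853  19:16689  20:13148  21:3087  22:11227  23:11392
  24:701  25:13294  26:3325  27:655  28:1306  29:3082  30:3118  31:16281
  32:8909  33:5469  34:9630  35:16413  36:10792  37:1629  38:8612  39:14277
  40:877  41:10007  42:15598  43:10893  44:15851  45:7255  46:8491  47:2405
  48:4397  49:13839  50:163  51:6937  52:11070  53:3750  54:11593  55:3173
  56:1122  57:7309  58:2146  59:8740  60:16630  61:11384  62:1641  63:7202
  64:6022  65:5528  66:11394  67:466  68:14817  69:6999  70:3785  71:16177
  72:3736  73:13238  74:9905  75:10190  76:2792  77:2407  78:4162  79:15362
  80:3837  81:10067  82:8548  83:4404  84:4320  85:14190  86:2403  87:4632
  88:12316  89:13882  90:3807  91:13592  92:3096  93:1473  94:9549  95:17234
  96:9986  97:9369  98:3598  99:12060  100:9176  101:186  102:12931  103:2495
  104:11215  105:12802  106:8956  107:8643  108:1938  109:15787  110:14775  111:11934
  112:6588  113:8595  114:7578  115:14021  116:13564  117:6386  118:14937  119:10292
  120:8200  121:10508  122:213  123:1062  124:14359  125:8635  126:2878  127:9695
  128:79  129:16807  130:16676  131:5979
Giant step factor: 8579^(-132) ≡ 9592 (mod 17393).
Scan 2498·9592^i mod 17393 for i = 0, 1, …:
  i=0: 2498   i=1: 10655   i=2: 1492   i=3: 14218
  i=4: 543   i=5: 7949   i=6: 13289   i=7: 12184
  i=8: 5361   i=9: 9004     …   i=122: 251
  i=123: 7358
Match at i=123, j=10: k = 123·132 + 10 = 16246.

16246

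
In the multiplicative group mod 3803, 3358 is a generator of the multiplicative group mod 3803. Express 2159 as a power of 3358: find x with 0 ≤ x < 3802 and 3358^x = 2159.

928

Baby-step giant-step with m = ceil(sqrt(3802)) = 62.
Baby table (3358^j mod 3803 for j=0..61):
  0:1  1:3358  2:269  3:1991  4:104  5:3159  6:1355  7:1702
  8:3210  9:1478  10:209  11:2070  12:2979  13:1592  14:2721  15:2312
  16:1773  17:2039  18:1562  19:859  20:1848  21:2891  22:2722  23:1867
  24:2042  25:227  26:1666  27:215  28:3203  29:790  30:2129  31:3345
  32:2251  33:2297  34:842  35:1807  36:2121  37:3102  38:99  39:1581
  40:10  41:3156  42:2690  43:895  44:1040  45:1166  46:2141  47:1808
  48:1676  49:3371  50:2090  51:1685  52:3169  53:708  54:589  55:302
  56:2518  57:1375  58:408  59:984  60:3268  61:2289
Giant step factor: 3358^(-62) ≡ 1765 (mod 3803).
Scan 2159·1765^i mod 3803 for i = 0, 1, …:
  i=0: 2159   i=1: 29   i=2: 1746   i=3: 1260
  i=4: 2948   i=5: 716   i=6: 1144   i=7: 3570
  i=8: 3282   i=9: 761     …   i=13: 2790
  i=14: 3268
Match at i=14, j=60: x = 14·62 + 60 = 928.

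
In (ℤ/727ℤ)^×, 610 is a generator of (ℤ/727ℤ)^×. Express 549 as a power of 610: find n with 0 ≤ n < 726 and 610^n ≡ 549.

272

Baby-step giant-step with m = ceil(sqrt(726)) = 27.
Baby table (610^j mod 727 for j=0..26):
  0:1  1:610  2:603  3:695  4:109  5:333  6:297  7:147
  8:249  9:674  10:385  11:29  12:242  13:39  14:526  15:253
  16:206  17:616  18:628  19:678  20:644  21:260  22:114  23:475
  24:404  25:714  26:67
Giant step factor: 610^(-27) ≡ 704 (mod 727).
Scan 549·704^i mod 727 for i = 0, 1, …:
  i=0: 549   i=1: 459   i=2: 348   i=3: 720
  i=4: 161   i=5: 659   i=6: 110   i=7: 378
  i=8: 30   i=9: 37   i=10: 603
Match at i=10, j=2: n = 10·27 + 2 = 272.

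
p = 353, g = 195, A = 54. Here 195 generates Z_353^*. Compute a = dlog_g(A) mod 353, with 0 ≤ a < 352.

65

Baby-step giant-step with m = ceil(sqrt(352)) = 19.
Baby table (195^j mod 353 for j=0..18):
  0:1  1:195  2:254  3:110  4:270  5:53  6:98  7:48
  8:182  9:190  10:338  11:252  12:73  13:115  14:186  15:264
  16:295  17:339  18:94
Giant step factor: 195^(-19) ≡ 95 (mod 353).
Scan 54·95^i mod 353 for i = 0, 1, …:
  i=0: 54   i=1: 188   i=2: 210   i=3: 182
Match at i=3, j=8: a = 3·19 + 8 = 65.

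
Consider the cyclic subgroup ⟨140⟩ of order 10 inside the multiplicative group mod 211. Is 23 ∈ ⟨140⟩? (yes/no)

yes

⟨140⟩ has order 10; its elements mod 211 are {1, 23, 55, 71, 104, 107, 140, 156, 188, 210}.
23 is in this set.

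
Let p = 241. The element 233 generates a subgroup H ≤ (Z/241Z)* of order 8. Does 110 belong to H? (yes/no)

no

⟨233⟩ has order 8; its elements mod 241 are {1, 8, 30, 64, 177, 211, 233, 240}.
110 is not in this set.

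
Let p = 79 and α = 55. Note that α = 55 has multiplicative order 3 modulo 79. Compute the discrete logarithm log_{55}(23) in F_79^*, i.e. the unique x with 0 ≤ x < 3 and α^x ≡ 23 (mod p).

2

Successive powers of 55 modulo 79:
  55^0=1  55^1=55  55^2=23
So 55^2 ≡ 23 (mod 79), giving x = 2.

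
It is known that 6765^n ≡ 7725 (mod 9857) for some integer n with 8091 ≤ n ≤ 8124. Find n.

Compute 6765^8091 mod 9857 = 6777, then multiply by 6765 repeatedly:
  6765^8091=6777  6765^8092=1498  6765^8093=974  6765^8094=4634  6765^8095=3750
  6765^8096=6689  6765^8097=7455  6765^8098=4663  6765^8099=2795  6765^8100=2449
  6765^8101=7725
Found 7725 at exponent 8101.

8101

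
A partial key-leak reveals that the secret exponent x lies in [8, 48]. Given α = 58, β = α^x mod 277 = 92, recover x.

26

Compute 58^8 mod 277 = 243, then multiply by 58 repeatedly:
  58^8=243  58^9=244  58^10=25  58^11=65  58^12=169
  58^13=107  58^14=112  58^15=125  58^16=48  58^17=14
  58^18=258  58^19=6  58^20=71  58^21=240  58^22=70
  58^23=182  58^24=30  58^25=78  58^26=92
Found 92 at exponent 26.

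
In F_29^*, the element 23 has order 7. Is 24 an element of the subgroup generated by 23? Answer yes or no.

yes

24 ∈ ⟨23⟩ iff 24^7 ≡ 1 (mod 29), since |⟨23⟩| = 7.
24^7 mod 29 = 1.
Since 1 = 1, 24 lies in the subgroup.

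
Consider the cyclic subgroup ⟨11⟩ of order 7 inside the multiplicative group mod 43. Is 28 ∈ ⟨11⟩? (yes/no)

⟨11⟩ has order 7; its elements mod 43 are {1, 4, 11, 16, 21, 35, 41}.
28 is not in this set.

no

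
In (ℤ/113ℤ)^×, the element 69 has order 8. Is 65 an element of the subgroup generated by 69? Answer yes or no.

65 ∈ ⟨69⟩ iff 65^8 ≡ 1 (mod 113), since |⟨69⟩| = 8.
65^8 mod 113 = 112.
Since 112 ≠ 1, 65 does not lie in the subgroup.

no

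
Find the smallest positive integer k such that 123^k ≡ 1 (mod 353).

352

The order of 123 must divide p − 1 = 352 = 2^5 · 11.
Divisors: 1, 2, 4, 8, 11, 16, 22, 32, 44, 88, 176, 352.
Check each in increasing order: 123^1 ≡ 123;  123^2 ≡ 303;  123^4 ≡ 29;  123^8 ≡ 135;  123^11 ≡ 6;  123^16 ≡ 222;  123^22 ≡ 36;  123^32 ≡ 217;  123^44 ≡ 237;  123^88 ≡ 42;  123^176 ≡ 352;  123^352 ≡ 1.
Smallest exponent giving 1 is 352.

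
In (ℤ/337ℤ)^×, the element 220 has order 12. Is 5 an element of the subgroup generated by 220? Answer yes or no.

no

⟨220⟩ has order 12; its elements mod 337 are {1, 72, 117, 128, 129, 148, 189, 208, 209, 220, 265, 336}.
5 is not in this set.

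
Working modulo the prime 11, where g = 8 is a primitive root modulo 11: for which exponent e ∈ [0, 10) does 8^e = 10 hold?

Successive powers of 8 modulo 11:
  8^0=1  8^1=8  8^2=9  8^3=6  8^4=4  8^5=10
So 8^5 ≡ 10 (mod 11), giving e = 5.

5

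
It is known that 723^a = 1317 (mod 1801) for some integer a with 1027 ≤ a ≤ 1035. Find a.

Compute 723^1027 mod 1801 = 1248, then multiply by 723 repeatedly:
  723^1027=1248  723^1028=3  723^1029=368  723^1030=1317
Found 1317 at exponent 1030.

1030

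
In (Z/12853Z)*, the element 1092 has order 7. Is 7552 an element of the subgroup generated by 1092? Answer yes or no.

7552 ∈ ⟨1092⟩ iff 7552^7 ≡ 1 (mod 12853), since |⟨1092⟩| = 7.
7552^7 mod 12853 = 1.
Since 1 = 1, 7552 lies in the subgroup.

yes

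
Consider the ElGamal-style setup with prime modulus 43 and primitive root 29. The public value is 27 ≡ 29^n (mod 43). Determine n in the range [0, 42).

Baby-step giant-step with m = ceil(sqrt(42)) = 7.
Baby table (29^j mod 43 for j=0..6):
  0:1  1:29  2:24  3:8  4:17  5:20  6:21
Giant step factor: 29^(-7) ≡ 37 (mod 43).
Scan 27·37^i mod 43 for i = 0, 1, …:
  i=0: 27   i=1: 10   i=2: 26   i=3: 16
  i=4: 33   i=5: 17
Match at i=5, j=4: n = 5·7 + 4 = 39.

39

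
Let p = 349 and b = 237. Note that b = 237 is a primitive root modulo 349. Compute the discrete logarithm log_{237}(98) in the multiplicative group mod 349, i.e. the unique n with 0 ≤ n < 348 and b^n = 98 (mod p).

Baby-step giant-step with m = ceil(sqrt(348)) = 19.
Baby table (237^j mod 349 for j=0..18):
  0:1  1:237  2:329  3:146  4:51  5:221  6:27  7:117
  8:158  9:103  10:330  11:34  12:31  13:18  14:78  15:338
  16:185  17:220  18:139
Giant step factor: 237^(-19) ≡ 107 (mod 349).
Scan 98·107^i mod 349 for i = 0, 1, …:
  i=0: 98   i=1: 16   i=2: 316   i=3: 308
  i=4: 150   i=5: 345   i=6: 270   i=7: 272
  i=8: 137   i=9: 1
Match at i=9, j=0: n = 9·19 + 0 = 171.

171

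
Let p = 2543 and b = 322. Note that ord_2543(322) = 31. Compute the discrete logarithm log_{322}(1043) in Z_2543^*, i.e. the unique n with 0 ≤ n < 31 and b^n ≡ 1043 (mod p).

Successive powers of 322 modulo 2543:
  322^0=1  322^1=322  322^2=1964  322^3=1744  322^4=2108  322^5=2338
  322^6=108  322^7=1717  322^8=1043
So 322^8 ≡ 1043 (mod 2543), giving n = 8.

8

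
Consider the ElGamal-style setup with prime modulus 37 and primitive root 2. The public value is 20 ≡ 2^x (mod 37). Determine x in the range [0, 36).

25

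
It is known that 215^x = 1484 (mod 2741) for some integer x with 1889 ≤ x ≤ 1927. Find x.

1918

Compute 215^1889 mod 2741 = 1017, then multiply by 215 repeatedly:
  215^1889=1017  215^1890=2116  215^1891=2675  215^1892=2256  215^1893=2624
  215^1894=2255  215^1895=2409  215^1896=2627  215^1897=159  215^1898=1293
  215^1899=1154  215^1900=1420  215^1901=1049  215^1902=773  215^1903=1735
  215^1904=249  215^1905=1456  215^1906=566  215^1907=1086  215^1908=505
  215^1909=1676  215^1910=1269  215^1911=1476  215^1912=2125  215^1913=1869
  215^1914=1649  215^1915=946  215^1916=556  215^1917=1677  215^1918=1484
Found 1484 at exponent 1918.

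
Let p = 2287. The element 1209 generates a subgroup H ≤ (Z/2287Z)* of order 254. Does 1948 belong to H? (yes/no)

1948 ∈ ⟨1209⟩ iff 1948^254 ≡ 1 (mod 2287), since |⟨1209⟩| = 254.
1948^254 mod 2287 = 1.
Since 1 = 1, 1948 lies in the subgroup.

yes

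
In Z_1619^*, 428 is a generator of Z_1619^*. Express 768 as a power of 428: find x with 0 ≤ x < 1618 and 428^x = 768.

64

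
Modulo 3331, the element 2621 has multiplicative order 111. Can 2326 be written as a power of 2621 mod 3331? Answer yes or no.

2326 ∈ ⟨2621⟩ iff 2326^111 ≡ 1 (mod 3331), since |⟨2621⟩| = 111.
2326^111 mod 3331 = 1.
Since 1 = 1, 2326 lies in the subgroup.

yes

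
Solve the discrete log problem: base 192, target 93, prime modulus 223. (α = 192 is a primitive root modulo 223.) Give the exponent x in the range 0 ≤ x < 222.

89

Baby-step giant-step with m = ceil(sqrt(222)) = 15.
Baby table (192^j mod 223 for j=0..14):
  0:1  1:192  2:69  3:91  4:78  5:35  6:30  7:185
  8:63  9:54  10:110  11:158  12:8  13:198  14:106
Giant step factor: 192^(-15) ≡ 189 (mod 223).
Scan 93·189^i mod 223 for i = 0, 1, …:
  i=0: 93   i=1: 183   i=2: 22   i=3: 144
  i=4: 10   i=5: 106
Match at i=5, j=14: x = 5·15 + 14 = 89.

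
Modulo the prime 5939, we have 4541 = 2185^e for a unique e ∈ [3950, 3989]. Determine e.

Compute 2185^3950 mod 5939 = 1742, then multiply by 2185 repeatedly:
  2185^3950=1742  2185^3951=5310  2185^3952=3483  2185^3953=2496  2185^3954=1758
  2185^3955=4636  2185^3956=3665  2185^3957=2253  2185^3958=5313  2185^3959=4099
  2185^3960=303  2185^3961=2826  2185^3962=4189  2185^3963=966  2185^3964=2365
  2185^3965=595  2185^3966=5373  2185^3967=4541
Found 4541 at exponent 3967.

3967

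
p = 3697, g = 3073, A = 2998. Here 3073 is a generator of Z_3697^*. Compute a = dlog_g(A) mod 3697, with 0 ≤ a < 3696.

Baby-step giant-step with m = ceil(sqrt(3696)) = 61.
Baby table (3073^j mod 3697 for j=0..60):
  0:1  1:3073  2:1191  3:3610  4:2530  5:3596  6:175  7:1710
  8:1393  9:3260  10:2807  11:810  12:1049  13:3490  14:3470  15:1162
  16:3221  17:1264  18:2422  19:745  20:942  21:15  22:1731  23:3077
  24:2392  25:980  26:2182  27:2625  28:3468  29:2410  30:839  31:1438
  32:1059  33:947  34:592  35:292  36:2642  37:254  38:475  39:3057
  40:84  41:3039  42:225  43:86  44:1791  45:2607  46:3609  47:3154
  48:2405  49:262  50:2877  51:1494  52:3085  53:1097  54:3114  55:1486
  56:683  57:2660  58:113  59:3428  60:1491
Giant step factor: 3073^(-61) ≡ 490 (mod 3697).
Scan 2998·490^i mod 3697 for i = 0, 1, …:
  i=0: 2998   i=1: 1311   i=2: 2809   i=3: 1126
  i=4: 887   i=5: 2081   i=6: 3015   i=7: 2247
  i=8: 3021   i=9: 1490   i=10: 1791
Match at i=10, j=44: a = 10·61 + 44 = 654.

654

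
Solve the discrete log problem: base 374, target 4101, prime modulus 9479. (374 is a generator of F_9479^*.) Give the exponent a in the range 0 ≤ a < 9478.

Baby-step giant-step with m = ceil(sqrt(9478)) = 98.
Baby table (374^j mod 9479 for j=0..97):
  0:1  1:374  2:7170  3:8502  4:4283  5:9370  6:6629  7:5227
  8:2224  9:7103  10:2402  11:7322  12:8476  13:4038  14:3051  15:3594
  16:7617  17:5058  18:5371  19:8685  20:6372  21:3899  22:7939  23:2259
  24:1235  25:6898  26:1564  27:6717  28:223  29:7570  30:6438  31:146
  32:7209  33:4130  34:9022  35:9183  36:3044  37:976  38:4822  39:2418
  40:3827  41:9448  42:7364  43:5226  44:1850  45:9412  46:3379  47:3039
  48:8585  49:6888  50:7303  51:1370  52:514  53:2656  54:7528  55:209
  56:2334  57:848  58:4345  59:4121  60:5656  61:1527  62:2358  63:345
  64:5803  65:9110  66:4179  67:8390  68:311  69:2566  70:2305  71:8960
  72:4953  73:4017  74:4676  75:4688  76:9176  77:426  78:7660  79:2182
  80:874  81:4590  82:961  83:8691  84:8616  85:9003  86:2077  87:8999
  88:581  89:8756  90:4489  91:1103  92:4925  93:3024  94:2975  95:3607
  96:3000  97:3478
Giant step factor: 374^(-98) ≡ 891 (mod 9479).
Scan 4101·891^i mod 9479 for i = 0, 1, …:
  i=0: 4101   i=1: 4576   i=2: 1246   i=3: 1143
  i=4: 4160   i=5: 271   i=6: 4486   i=7: 6367
  i=8: 4555   i=9: 1493     …   i=85: 8468
  i=86: 9183
Match at i=86, j=35: a = 86·98 + 35 = 8463.

8463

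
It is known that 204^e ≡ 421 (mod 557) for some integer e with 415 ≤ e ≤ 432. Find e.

429

Compute 204^415 mod 557 = 269, then multiply by 204 repeatedly:
  204^415=269  204^416=290  204^417=118  204^418=121  204^419=176
  204^420=256  204^421=423  204^422=514  204^423=140  204^424=153
  204^425=20  204^426=181  204^427=162  204^428=185  204^429=421
Found 421 at exponent 429.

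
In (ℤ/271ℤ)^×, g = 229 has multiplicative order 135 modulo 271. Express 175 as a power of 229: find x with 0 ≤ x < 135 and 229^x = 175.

94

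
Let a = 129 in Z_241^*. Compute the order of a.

240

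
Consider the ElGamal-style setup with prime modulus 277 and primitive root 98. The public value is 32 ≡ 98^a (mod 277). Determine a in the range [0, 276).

105

Baby-step giant-step with m = ceil(sqrt(276)) = 17.
Baby table (98^j mod 277 for j=0..16):
  0:1  1:98  2:186  3:223  4:248  5:205  6:146  7:181
  8:10  9:149  10:198  11:14  12:264  13:111  14:75  15:148
  16:100
Giant step factor: 98^(-17) ≡ 124 (mod 277).
Scan 32·124^i mod 277 for i = 0, 1, …:
  i=0: 32   i=1: 90   i=2: 80   i=3: 225
  i=4: 200   i=5: 147   i=6: 223
Match at i=6, j=3: a = 6·17 + 3 = 105.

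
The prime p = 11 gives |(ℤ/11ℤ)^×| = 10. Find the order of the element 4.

The order of 4 must divide p − 1 = 10 = 2 · 5.
Divisors: 1, 2, 5, 10.
Check each in increasing order: 4^1 ≡ 4;  4^2 ≡ 5;  4^5 ≡ 1.
Smallest exponent giving 1 is 5.

5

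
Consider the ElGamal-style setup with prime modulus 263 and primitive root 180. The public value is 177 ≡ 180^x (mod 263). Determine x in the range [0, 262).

123

Baby-step giant-step with m = ceil(sqrt(262)) = 17.
Baby table (180^j mod 263 for j=0..16):
  0:1  1:180  2:51  3:238  4:234  5:40  6:99  7:199
  8:52  9:155  10:22  11:15  12:70  13:239  14:151  15:91
  16:74
Giant step factor: 180^(-17) ≡ 82 (mod 263).
Scan 177·82^i mod 263 for i = 0, 1, …:
  i=0: 177   i=1: 49   i=2: 73   i=3: 200
  i=4: 94   i=5: 81   i=6: 67   i=7: 234
Match at i=7, j=4: x = 7·17 + 4 = 123.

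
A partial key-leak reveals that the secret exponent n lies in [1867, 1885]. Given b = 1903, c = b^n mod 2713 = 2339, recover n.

1878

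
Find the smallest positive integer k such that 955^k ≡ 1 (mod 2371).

The order of 955 must divide p − 1 = 2370 = 2 · 3 · 5 · 79.
Divisors: 1, 2, 3, 5, 6, 10, 15, 30, 79, 158, 237, 395, 474, 790, 1185, 2370.
Check each in increasing order: 955^1 ≡ 955;  955^2 ≡ 1561;  955^3 ≡ 1767;  955^5 ≡ 814;  955^6 ≡ 2053;  955^10 ≡ 1087;  955^15 ≡ 435;  955^30 ≡ 1916;  955^79 ≡ 1025;  955^158 ≡ 272;  955^237 ≡ 1393;  955^395 ≡ 1907;  955^474 ≡ 971;  955^790 ≡ 1906;  955^1185 ≡ 2370;  955^2370 ≡ 1.
Smallest exponent giving 1 is 2370.

2370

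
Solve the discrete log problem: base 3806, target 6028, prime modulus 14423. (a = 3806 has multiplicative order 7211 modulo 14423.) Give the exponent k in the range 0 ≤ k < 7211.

3652

Baby-step giant-step with m = ceil(sqrt(7211)) = 85.
Baby table (3806^j mod 14423 for j=0..84):
  0:1  1:3806  2:4944  3:9272  4:10574  5:4474  6:8904  7:8997
  8:2380  9:636  10:11975  11:170  12:12408  13:3946  14:4133  15:9128
  16:10584  17:13688  18:652  19:756  20:7159  21:2107  22:54  23:3602
  24:7362  25:10306  26:8499  27:10828  28:4857  29:9879  30:13136  31:5498
  32:12038  33:9180  34:6574  35:11162  36:6837  37:2530  38:9039  39:3579
  40:6362  41:11978  42:11588  43:12817  44:2916  45:7009  46:8127  47:8450
  48:11833  49:7792  50:2664  51:14238  52:2617  53:8432  54:1017  55:5338
  56:8844  57:11405  58:8623  59:6813  60:12147  61:5767  62:11819  63:12200
  64:5563  65:14237  66:13234  67:3488  68:6168  69:9187  70:4370  71:2501
  72:14049  73:4433  74:11511  75:8215  76:11649  77:14215  78:1617  79:10104
  80:4106  81:7327  82:6903  83:8535  84:3614
Giant step factor: 3806^(-85) ≡ 9701 (mod 14423).
Scan 6028·9701^i mod 14423 for i = 0, 1, …:
  i=0: 6028   i=1: 6786   i=2: 4414   i=3: 12750
  i=4: 10525   i=5: 2608   i=6: 2266   i=7: 1814
  i=8: 1554   i=9: 3319     …   i=41: 9116
  i=42: 6903
Match at i=42, j=82: k = 42·85 + 82 = 3652.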